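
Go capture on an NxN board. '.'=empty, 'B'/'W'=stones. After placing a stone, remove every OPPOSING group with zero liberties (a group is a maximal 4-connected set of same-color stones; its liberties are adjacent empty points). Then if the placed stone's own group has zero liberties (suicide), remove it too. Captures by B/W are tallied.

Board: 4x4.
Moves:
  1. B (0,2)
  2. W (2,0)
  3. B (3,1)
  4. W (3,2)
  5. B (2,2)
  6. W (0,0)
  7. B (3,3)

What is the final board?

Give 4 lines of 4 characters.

Answer: W.B.
....
W.B.
.B.B

Derivation:
Move 1: B@(0,2) -> caps B=0 W=0
Move 2: W@(2,0) -> caps B=0 W=0
Move 3: B@(3,1) -> caps B=0 W=0
Move 4: W@(3,2) -> caps B=0 W=0
Move 5: B@(2,2) -> caps B=0 W=0
Move 6: W@(0,0) -> caps B=0 W=0
Move 7: B@(3,3) -> caps B=1 W=0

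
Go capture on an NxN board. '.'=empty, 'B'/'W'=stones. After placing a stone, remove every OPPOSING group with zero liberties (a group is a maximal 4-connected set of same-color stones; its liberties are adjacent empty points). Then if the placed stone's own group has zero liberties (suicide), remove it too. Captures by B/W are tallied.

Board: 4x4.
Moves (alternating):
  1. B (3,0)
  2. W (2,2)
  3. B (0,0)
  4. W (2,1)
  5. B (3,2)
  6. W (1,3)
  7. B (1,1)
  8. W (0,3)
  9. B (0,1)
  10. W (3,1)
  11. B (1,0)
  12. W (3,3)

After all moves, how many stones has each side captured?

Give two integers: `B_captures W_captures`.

Answer: 0 1

Derivation:
Move 1: B@(3,0) -> caps B=0 W=0
Move 2: W@(2,2) -> caps B=0 W=0
Move 3: B@(0,0) -> caps B=0 W=0
Move 4: W@(2,1) -> caps B=0 W=0
Move 5: B@(3,2) -> caps B=0 W=0
Move 6: W@(1,3) -> caps B=0 W=0
Move 7: B@(1,1) -> caps B=0 W=0
Move 8: W@(0,3) -> caps B=0 W=0
Move 9: B@(0,1) -> caps B=0 W=0
Move 10: W@(3,1) -> caps B=0 W=0
Move 11: B@(1,0) -> caps B=0 W=0
Move 12: W@(3,3) -> caps B=0 W=1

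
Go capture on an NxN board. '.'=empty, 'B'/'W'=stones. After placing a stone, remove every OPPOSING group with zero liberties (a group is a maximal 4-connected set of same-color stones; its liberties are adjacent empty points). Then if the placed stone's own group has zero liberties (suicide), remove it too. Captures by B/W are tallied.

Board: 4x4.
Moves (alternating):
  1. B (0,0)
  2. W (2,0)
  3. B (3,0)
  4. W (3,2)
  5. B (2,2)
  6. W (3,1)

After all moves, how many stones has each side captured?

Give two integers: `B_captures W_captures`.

Move 1: B@(0,0) -> caps B=0 W=0
Move 2: W@(2,0) -> caps B=0 W=0
Move 3: B@(3,0) -> caps B=0 W=0
Move 4: W@(3,2) -> caps B=0 W=0
Move 5: B@(2,2) -> caps B=0 W=0
Move 6: W@(3,1) -> caps B=0 W=1

Answer: 0 1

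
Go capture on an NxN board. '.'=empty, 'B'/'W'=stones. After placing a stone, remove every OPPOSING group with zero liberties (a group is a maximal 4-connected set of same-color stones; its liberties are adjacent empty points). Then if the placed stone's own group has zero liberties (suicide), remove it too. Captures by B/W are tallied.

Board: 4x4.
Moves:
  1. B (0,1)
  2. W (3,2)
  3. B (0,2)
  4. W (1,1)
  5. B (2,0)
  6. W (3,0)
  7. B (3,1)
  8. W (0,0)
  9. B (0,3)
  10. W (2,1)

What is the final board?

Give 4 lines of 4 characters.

Move 1: B@(0,1) -> caps B=0 W=0
Move 2: W@(3,2) -> caps B=0 W=0
Move 3: B@(0,2) -> caps B=0 W=0
Move 4: W@(1,1) -> caps B=0 W=0
Move 5: B@(2,0) -> caps B=0 W=0
Move 6: W@(3,0) -> caps B=0 W=0
Move 7: B@(3,1) -> caps B=1 W=0
Move 8: W@(0,0) -> caps B=1 W=0
Move 9: B@(0,3) -> caps B=1 W=0
Move 10: W@(2,1) -> caps B=1 W=0

Answer: WBBB
.W..
BW..
.BW.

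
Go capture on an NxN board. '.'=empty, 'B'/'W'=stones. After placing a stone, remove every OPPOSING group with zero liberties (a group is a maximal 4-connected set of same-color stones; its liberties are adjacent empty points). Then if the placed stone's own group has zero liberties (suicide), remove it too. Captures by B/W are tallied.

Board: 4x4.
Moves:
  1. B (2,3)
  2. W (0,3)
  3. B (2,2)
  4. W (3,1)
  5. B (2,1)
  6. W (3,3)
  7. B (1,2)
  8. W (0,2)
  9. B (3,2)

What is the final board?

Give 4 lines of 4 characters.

Move 1: B@(2,3) -> caps B=0 W=0
Move 2: W@(0,3) -> caps B=0 W=0
Move 3: B@(2,2) -> caps B=0 W=0
Move 4: W@(3,1) -> caps B=0 W=0
Move 5: B@(2,1) -> caps B=0 W=0
Move 6: W@(3,3) -> caps B=0 W=0
Move 7: B@(1,2) -> caps B=0 W=0
Move 8: W@(0,2) -> caps B=0 W=0
Move 9: B@(3,2) -> caps B=1 W=0

Answer: ..WW
..B.
.BBB
.WB.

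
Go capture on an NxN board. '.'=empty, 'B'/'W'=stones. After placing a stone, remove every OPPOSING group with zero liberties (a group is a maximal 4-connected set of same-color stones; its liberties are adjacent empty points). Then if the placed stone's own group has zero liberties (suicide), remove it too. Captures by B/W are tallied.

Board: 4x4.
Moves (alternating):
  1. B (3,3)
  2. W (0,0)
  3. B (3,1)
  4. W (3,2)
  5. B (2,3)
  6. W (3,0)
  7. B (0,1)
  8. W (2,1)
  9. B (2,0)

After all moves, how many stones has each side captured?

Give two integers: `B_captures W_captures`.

Answer: 0 1

Derivation:
Move 1: B@(3,3) -> caps B=0 W=0
Move 2: W@(0,0) -> caps B=0 W=0
Move 3: B@(3,1) -> caps B=0 W=0
Move 4: W@(3,2) -> caps B=0 W=0
Move 5: B@(2,3) -> caps B=0 W=0
Move 6: W@(3,0) -> caps B=0 W=0
Move 7: B@(0,1) -> caps B=0 W=0
Move 8: W@(2,1) -> caps B=0 W=1
Move 9: B@(2,0) -> caps B=0 W=1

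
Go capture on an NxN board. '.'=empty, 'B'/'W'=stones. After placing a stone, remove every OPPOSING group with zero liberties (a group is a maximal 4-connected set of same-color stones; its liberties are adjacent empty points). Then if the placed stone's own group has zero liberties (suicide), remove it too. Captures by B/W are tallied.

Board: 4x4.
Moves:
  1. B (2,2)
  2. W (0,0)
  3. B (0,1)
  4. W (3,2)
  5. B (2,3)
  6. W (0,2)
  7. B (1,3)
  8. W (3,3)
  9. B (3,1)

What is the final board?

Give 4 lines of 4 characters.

Move 1: B@(2,2) -> caps B=0 W=0
Move 2: W@(0,0) -> caps B=0 W=0
Move 3: B@(0,1) -> caps B=0 W=0
Move 4: W@(3,2) -> caps B=0 W=0
Move 5: B@(2,3) -> caps B=0 W=0
Move 6: W@(0,2) -> caps B=0 W=0
Move 7: B@(1,3) -> caps B=0 W=0
Move 8: W@(3,3) -> caps B=0 W=0
Move 9: B@(3,1) -> caps B=2 W=0

Answer: WBW.
...B
..BB
.B..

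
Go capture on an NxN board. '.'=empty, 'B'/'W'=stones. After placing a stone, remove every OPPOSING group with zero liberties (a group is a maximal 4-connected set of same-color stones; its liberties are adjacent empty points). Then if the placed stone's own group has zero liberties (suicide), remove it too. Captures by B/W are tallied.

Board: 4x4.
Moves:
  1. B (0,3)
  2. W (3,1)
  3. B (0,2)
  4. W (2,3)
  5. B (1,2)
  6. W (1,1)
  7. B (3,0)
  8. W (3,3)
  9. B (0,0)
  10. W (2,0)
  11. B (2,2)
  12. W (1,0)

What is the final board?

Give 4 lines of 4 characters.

Move 1: B@(0,3) -> caps B=0 W=0
Move 2: W@(3,1) -> caps B=0 W=0
Move 3: B@(0,2) -> caps B=0 W=0
Move 4: W@(2,3) -> caps B=0 W=0
Move 5: B@(1,2) -> caps B=0 W=0
Move 6: W@(1,1) -> caps B=0 W=0
Move 7: B@(3,0) -> caps B=0 W=0
Move 8: W@(3,3) -> caps B=0 W=0
Move 9: B@(0,0) -> caps B=0 W=0
Move 10: W@(2,0) -> caps B=0 W=1
Move 11: B@(2,2) -> caps B=0 W=1
Move 12: W@(1,0) -> caps B=0 W=1

Answer: B.BB
WWB.
W.BW
.W.W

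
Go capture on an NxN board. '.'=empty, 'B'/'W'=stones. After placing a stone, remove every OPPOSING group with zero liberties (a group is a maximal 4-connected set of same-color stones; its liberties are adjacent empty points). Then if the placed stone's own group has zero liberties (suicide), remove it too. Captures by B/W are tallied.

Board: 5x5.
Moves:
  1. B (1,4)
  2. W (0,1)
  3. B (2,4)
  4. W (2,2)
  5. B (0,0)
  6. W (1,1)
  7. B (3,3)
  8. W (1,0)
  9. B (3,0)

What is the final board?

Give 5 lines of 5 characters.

Answer: .W...
WW..B
..W.B
B..B.
.....

Derivation:
Move 1: B@(1,4) -> caps B=0 W=0
Move 2: W@(0,1) -> caps B=0 W=0
Move 3: B@(2,4) -> caps B=0 W=0
Move 4: W@(2,2) -> caps B=0 W=0
Move 5: B@(0,0) -> caps B=0 W=0
Move 6: W@(1,1) -> caps B=0 W=0
Move 7: B@(3,3) -> caps B=0 W=0
Move 8: W@(1,0) -> caps B=0 W=1
Move 9: B@(3,0) -> caps B=0 W=1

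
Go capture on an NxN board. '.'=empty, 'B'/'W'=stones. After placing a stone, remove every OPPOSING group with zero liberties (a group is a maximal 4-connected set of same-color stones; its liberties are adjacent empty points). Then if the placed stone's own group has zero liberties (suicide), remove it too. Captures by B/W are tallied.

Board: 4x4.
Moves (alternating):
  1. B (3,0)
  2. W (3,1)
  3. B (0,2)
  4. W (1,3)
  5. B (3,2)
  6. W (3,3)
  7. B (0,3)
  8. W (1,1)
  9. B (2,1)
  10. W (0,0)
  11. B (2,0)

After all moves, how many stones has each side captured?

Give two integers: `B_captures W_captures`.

Answer: 1 0

Derivation:
Move 1: B@(3,0) -> caps B=0 W=0
Move 2: W@(3,1) -> caps B=0 W=0
Move 3: B@(0,2) -> caps B=0 W=0
Move 4: W@(1,3) -> caps B=0 W=0
Move 5: B@(3,2) -> caps B=0 W=0
Move 6: W@(3,3) -> caps B=0 W=0
Move 7: B@(0,3) -> caps B=0 W=0
Move 8: W@(1,1) -> caps B=0 W=0
Move 9: B@(2,1) -> caps B=1 W=0
Move 10: W@(0,0) -> caps B=1 W=0
Move 11: B@(2,0) -> caps B=1 W=0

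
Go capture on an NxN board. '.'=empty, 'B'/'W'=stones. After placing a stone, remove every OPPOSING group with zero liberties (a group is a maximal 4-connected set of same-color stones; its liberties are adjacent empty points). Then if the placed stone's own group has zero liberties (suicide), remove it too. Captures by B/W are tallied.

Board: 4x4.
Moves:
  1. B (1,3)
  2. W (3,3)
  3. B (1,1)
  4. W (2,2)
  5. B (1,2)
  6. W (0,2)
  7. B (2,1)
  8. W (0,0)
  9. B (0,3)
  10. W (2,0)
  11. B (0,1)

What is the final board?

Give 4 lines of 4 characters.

Answer: WB.B
.BBB
WBW.
...W

Derivation:
Move 1: B@(1,3) -> caps B=0 W=0
Move 2: W@(3,3) -> caps B=0 W=0
Move 3: B@(1,1) -> caps B=0 W=0
Move 4: W@(2,2) -> caps B=0 W=0
Move 5: B@(1,2) -> caps B=0 W=0
Move 6: W@(0,2) -> caps B=0 W=0
Move 7: B@(2,1) -> caps B=0 W=0
Move 8: W@(0,0) -> caps B=0 W=0
Move 9: B@(0,3) -> caps B=0 W=0
Move 10: W@(2,0) -> caps B=0 W=0
Move 11: B@(0,1) -> caps B=1 W=0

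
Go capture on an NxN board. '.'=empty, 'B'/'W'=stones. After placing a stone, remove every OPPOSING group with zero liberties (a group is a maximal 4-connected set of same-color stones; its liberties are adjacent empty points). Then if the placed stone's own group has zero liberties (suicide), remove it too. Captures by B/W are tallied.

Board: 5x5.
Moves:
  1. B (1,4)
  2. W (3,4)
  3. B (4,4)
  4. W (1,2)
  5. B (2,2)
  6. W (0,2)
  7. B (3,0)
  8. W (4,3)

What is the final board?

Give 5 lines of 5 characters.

Move 1: B@(1,4) -> caps B=0 W=0
Move 2: W@(3,4) -> caps B=0 W=0
Move 3: B@(4,4) -> caps B=0 W=0
Move 4: W@(1,2) -> caps B=0 W=0
Move 5: B@(2,2) -> caps B=0 W=0
Move 6: W@(0,2) -> caps B=0 W=0
Move 7: B@(3,0) -> caps B=0 W=0
Move 8: W@(4,3) -> caps B=0 W=1

Answer: ..W..
..W.B
..B..
B...W
...W.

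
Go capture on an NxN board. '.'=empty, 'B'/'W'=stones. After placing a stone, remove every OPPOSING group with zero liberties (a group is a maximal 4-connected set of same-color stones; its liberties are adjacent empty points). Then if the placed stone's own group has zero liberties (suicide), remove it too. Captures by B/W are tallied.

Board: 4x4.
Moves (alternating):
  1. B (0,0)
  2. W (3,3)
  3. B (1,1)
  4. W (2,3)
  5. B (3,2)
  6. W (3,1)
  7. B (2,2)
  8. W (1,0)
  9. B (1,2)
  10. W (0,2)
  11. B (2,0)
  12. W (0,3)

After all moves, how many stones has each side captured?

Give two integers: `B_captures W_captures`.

Answer: 1 0

Derivation:
Move 1: B@(0,0) -> caps B=0 W=0
Move 2: W@(3,3) -> caps B=0 W=0
Move 3: B@(1,1) -> caps B=0 W=0
Move 4: W@(2,3) -> caps B=0 W=0
Move 5: B@(3,2) -> caps B=0 W=0
Move 6: W@(3,1) -> caps B=0 W=0
Move 7: B@(2,2) -> caps B=0 W=0
Move 8: W@(1,0) -> caps B=0 W=0
Move 9: B@(1,2) -> caps B=0 W=0
Move 10: W@(0,2) -> caps B=0 W=0
Move 11: B@(2,0) -> caps B=1 W=0
Move 12: W@(0,3) -> caps B=1 W=0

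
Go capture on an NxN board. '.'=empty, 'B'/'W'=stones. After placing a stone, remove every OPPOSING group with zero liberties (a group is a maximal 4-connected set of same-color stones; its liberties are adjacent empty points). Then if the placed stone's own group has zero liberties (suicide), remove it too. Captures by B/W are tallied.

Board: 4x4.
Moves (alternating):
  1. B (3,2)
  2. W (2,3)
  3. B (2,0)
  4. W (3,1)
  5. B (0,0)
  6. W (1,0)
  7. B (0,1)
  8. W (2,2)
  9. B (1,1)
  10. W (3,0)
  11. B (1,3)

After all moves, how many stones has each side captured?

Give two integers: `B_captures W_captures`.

Answer: 1 0

Derivation:
Move 1: B@(3,2) -> caps B=0 W=0
Move 2: W@(2,3) -> caps B=0 W=0
Move 3: B@(2,0) -> caps B=0 W=0
Move 4: W@(3,1) -> caps B=0 W=0
Move 5: B@(0,0) -> caps B=0 W=0
Move 6: W@(1,0) -> caps B=0 W=0
Move 7: B@(0,1) -> caps B=0 W=0
Move 8: W@(2,2) -> caps B=0 W=0
Move 9: B@(1,1) -> caps B=1 W=0
Move 10: W@(3,0) -> caps B=1 W=0
Move 11: B@(1,3) -> caps B=1 W=0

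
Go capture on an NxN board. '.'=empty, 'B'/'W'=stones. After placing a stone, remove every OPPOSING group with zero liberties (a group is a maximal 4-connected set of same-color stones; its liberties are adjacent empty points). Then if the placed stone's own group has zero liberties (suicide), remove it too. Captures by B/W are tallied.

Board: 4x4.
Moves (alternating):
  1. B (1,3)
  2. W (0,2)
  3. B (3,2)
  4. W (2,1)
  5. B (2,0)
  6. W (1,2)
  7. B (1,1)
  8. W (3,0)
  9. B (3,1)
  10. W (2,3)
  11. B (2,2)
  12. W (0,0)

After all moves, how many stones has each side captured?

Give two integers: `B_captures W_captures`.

Answer: 2 0

Derivation:
Move 1: B@(1,3) -> caps B=0 W=0
Move 2: W@(0,2) -> caps B=0 W=0
Move 3: B@(3,2) -> caps B=0 W=0
Move 4: W@(2,1) -> caps B=0 W=0
Move 5: B@(2,0) -> caps B=0 W=0
Move 6: W@(1,2) -> caps B=0 W=0
Move 7: B@(1,1) -> caps B=0 W=0
Move 8: W@(3,0) -> caps B=0 W=0
Move 9: B@(3,1) -> caps B=1 W=0
Move 10: W@(2,3) -> caps B=1 W=0
Move 11: B@(2,2) -> caps B=2 W=0
Move 12: W@(0,0) -> caps B=2 W=0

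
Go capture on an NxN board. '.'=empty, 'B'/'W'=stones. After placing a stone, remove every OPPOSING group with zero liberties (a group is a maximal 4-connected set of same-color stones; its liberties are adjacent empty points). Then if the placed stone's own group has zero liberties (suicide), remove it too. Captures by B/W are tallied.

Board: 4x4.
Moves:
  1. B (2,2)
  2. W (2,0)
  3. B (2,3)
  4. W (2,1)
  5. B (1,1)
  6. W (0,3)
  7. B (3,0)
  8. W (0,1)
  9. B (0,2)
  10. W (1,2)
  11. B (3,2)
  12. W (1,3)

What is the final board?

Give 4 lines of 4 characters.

Answer: .W.W
.BWW
WWBB
B.B.

Derivation:
Move 1: B@(2,2) -> caps B=0 W=0
Move 2: W@(2,0) -> caps B=0 W=0
Move 3: B@(2,3) -> caps B=0 W=0
Move 4: W@(2,1) -> caps B=0 W=0
Move 5: B@(1,1) -> caps B=0 W=0
Move 6: W@(0,3) -> caps B=0 W=0
Move 7: B@(3,0) -> caps B=0 W=0
Move 8: W@(0,1) -> caps B=0 W=0
Move 9: B@(0,2) -> caps B=0 W=0
Move 10: W@(1,2) -> caps B=0 W=1
Move 11: B@(3,2) -> caps B=0 W=1
Move 12: W@(1,3) -> caps B=0 W=1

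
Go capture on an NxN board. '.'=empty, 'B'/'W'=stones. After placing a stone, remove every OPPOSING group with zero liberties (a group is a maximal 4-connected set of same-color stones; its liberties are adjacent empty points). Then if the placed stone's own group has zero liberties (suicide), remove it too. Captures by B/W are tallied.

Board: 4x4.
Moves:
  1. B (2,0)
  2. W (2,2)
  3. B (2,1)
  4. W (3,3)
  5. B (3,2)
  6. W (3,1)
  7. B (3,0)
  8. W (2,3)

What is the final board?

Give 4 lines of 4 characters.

Answer: ....
....
BBWW
BW.W

Derivation:
Move 1: B@(2,0) -> caps B=0 W=0
Move 2: W@(2,2) -> caps B=0 W=0
Move 3: B@(2,1) -> caps B=0 W=0
Move 4: W@(3,3) -> caps B=0 W=0
Move 5: B@(3,2) -> caps B=0 W=0
Move 6: W@(3,1) -> caps B=0 W=1
Move 7: B@(3,0) -> caps B=0 W=1
Move 8: W@(2,3) -> caps B=0 W=1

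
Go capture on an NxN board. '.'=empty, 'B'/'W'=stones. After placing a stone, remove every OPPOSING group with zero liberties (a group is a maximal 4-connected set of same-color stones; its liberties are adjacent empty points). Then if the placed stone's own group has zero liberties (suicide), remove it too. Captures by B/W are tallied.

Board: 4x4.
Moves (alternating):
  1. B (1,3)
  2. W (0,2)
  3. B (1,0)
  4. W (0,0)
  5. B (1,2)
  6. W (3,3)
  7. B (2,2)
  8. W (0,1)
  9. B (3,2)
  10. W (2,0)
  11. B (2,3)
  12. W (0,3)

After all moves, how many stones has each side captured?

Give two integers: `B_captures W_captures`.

Answer: 1 0

Derivation:
Move 1: B@(1,3) -> caps B=0 W=0
Move 2: W@(0,2) -> caps B=0 W=0
Move 3: B@(1,0) -> caps B=0 W=0
Move 4: W@(0,0) -> caps B=0 W=0
Move 5: B@(1,2) -> caps B=0 W=0
Move 6: W@(3,3) -> caps B=0 W=0
Move 7: B@(2,2) -> caps B=0 W=0
Move 8: W@(0,1) -> caps B=0 W=0
Move 9: B@(3,2) -> caps B=0 W=0
Move 10: W@(2,0) -> caps B=0 W=0
Move 11: B@(2,3) -> caps B=1 W=0
Move 12: W@(0,3) -> caps B=1 W=0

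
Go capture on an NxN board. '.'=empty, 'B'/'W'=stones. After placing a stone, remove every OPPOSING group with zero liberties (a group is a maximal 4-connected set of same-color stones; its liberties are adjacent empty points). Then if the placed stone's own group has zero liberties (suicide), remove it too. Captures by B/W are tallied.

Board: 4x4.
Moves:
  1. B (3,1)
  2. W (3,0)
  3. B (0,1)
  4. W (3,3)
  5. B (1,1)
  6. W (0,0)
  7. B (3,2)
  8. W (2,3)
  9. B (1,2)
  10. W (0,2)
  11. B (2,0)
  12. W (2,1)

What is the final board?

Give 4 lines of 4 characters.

Move 1: B@(3,1) -> caps B=0 W=0
Move 2: W@(3,0) -> caps B=0 W=0
Move 3: B@(0,1) -> caps B=0 W=0
Move 4: W@(3,3) -> caps B=0 W=0
Move 5: B@(1,1) -> caps B=0 W=0
Move 6: W@(0,0) -> caps B=0 W=0
Move 7: B@(3,2) -> caps B=0 W=0
Move 8: W@(2,3) -> caps B=0 W=0
Move 9: B@(1,2) -> caps B=0 W=0
Move 10: W@(0,2) -> caps B=0 W=0
Move 11: B@(2,0) -> caps B=1 W=0
Move 12: W@(2,1) -> caps B=1 W=0

Answer: WBW.
.BB.
BW.W
.BBW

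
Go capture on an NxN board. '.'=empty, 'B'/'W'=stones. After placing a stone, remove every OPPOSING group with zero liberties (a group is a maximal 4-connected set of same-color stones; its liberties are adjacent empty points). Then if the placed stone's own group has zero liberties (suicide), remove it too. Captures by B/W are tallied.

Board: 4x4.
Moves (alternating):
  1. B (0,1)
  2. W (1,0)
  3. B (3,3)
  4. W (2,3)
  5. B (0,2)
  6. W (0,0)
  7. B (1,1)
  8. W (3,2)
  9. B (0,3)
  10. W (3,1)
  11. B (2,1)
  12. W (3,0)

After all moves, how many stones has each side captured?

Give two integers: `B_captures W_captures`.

Answer: 0 1

Derivation:
Move 1: B@(0,1) -> caps B=0 W=0
Move 2: W@(1,0) -> caps B=0 W=0
Move 3: B@(3,3) -> caps B=0 W=0
Move 4: W@(2,3) -> caps B=0 W=0
Move 5: B@(0,2) -> caps B=0 W=0
Move 6: W@(0,0) -> caps B=0 W=0
Move 7: B@(1,1) -> caps B=0 W=0
Move 8: W@(3,2) -> caps B=0 W=1
Move 9: B@(0,3) -> caps B=0 W=1
Move 10: W@(3,1) -> caps B=0 W=1
Move 11: B@(2,1) -> caps B=0 W=1
Move 12: W@(3,0) -> caps B=0 W=1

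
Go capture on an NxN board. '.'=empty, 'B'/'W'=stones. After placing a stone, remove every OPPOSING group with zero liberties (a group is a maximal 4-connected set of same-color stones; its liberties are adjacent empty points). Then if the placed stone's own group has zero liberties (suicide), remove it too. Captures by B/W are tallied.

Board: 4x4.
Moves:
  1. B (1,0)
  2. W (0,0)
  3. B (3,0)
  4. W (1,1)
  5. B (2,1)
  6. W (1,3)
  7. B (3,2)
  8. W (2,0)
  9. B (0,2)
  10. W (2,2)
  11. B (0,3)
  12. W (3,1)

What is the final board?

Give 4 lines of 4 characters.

Move 1: B@(1,0) -> caps B=0 W=0
Move 2: W@(0,0) -> caps B=0 W=0
Move 3: B@(3,0) -> caps B=0 W=0
Move 4: W@(1,1) -> caps B=0 W=0
Move 5: B@(2,1) -> caps B=0 W=0
Move 6: W@(1,3) -> caps B=0 W=0
Move 7: B@(3,2) -> caps B=0 W=0
Move 8: W@(2,0) -> caps B=0 W=1
Move 9: B@(0,2) -> caps B=0 W=1
Move 10: W@(2,2) -> caps B=0 W=1
Move 11: B@(0,3) -> caps B=0 W=1
Move 12: W@(3,1) -> caps B=0 W=3

Answer: W.BB
.W.W
W.W.
.WB.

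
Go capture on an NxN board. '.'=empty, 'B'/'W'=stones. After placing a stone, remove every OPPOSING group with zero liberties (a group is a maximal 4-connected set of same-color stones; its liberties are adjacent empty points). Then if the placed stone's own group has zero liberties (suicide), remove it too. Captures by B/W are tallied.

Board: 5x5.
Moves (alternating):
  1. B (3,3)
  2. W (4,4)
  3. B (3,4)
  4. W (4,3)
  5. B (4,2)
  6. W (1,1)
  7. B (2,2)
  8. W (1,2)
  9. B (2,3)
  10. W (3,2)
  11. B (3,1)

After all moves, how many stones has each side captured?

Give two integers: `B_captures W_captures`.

Answer: 3 0

Derivation:
Move 1: B@(3,3) -> caps B=0 W=0
Move 2: W@(4,4) -> caps B=0 W=0
Move 3: B@(3,4) -> caps B=0 W=0
Move 4: W@(4,3) -> caps B=0 W=0
Move 5: B@(4,2) -> caps B=2 W=0
Move 6: W@(1,1) -> caps B=2 W=0
Move 7: B@(2,2) -> caps B=2 W=0
Move 8: W@(1,2) -> caps B=2 W=0
Move 9: B@(2,3) -> caps B=2 W=0
Move 10: W@(3,2) -> caps B=2 W=0
Move 11: B@(3,1) -> caps B=3 W=0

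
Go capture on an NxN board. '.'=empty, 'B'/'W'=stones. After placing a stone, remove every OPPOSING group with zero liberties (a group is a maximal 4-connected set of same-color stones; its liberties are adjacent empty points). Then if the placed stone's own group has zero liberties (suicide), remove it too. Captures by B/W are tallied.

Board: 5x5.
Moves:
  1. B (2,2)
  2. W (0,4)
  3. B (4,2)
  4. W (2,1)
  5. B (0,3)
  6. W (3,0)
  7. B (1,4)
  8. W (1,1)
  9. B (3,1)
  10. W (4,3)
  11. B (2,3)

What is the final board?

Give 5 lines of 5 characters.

Move 1: B@(2,2) -> caps B=0 W=0
Move 2: W@(0,4) -> caps B=0 W=0
Move 3: B@(4,2) -> caps B=0 W=0
Move 4: W@(2,1) -> caps B=0 W=0
Move 5: B@(0,3) -> caps B=0 W=0
Move 6: W@(3,0) -> caps B=0 W=0
Move 7: B@(1,4) -> caps B=1 W=0
Move 8: W@(1,1) -> caps B=1 W=0
Move 9: B@(3,1) -> caps B=1 W=0
Move 10: W@(4,3) -> caps B=1 W=0
Move 11: B@(2,3) -> caps B=1 W=0

Answer: ...B.
.W..B
.WBB.
WB...
..BW.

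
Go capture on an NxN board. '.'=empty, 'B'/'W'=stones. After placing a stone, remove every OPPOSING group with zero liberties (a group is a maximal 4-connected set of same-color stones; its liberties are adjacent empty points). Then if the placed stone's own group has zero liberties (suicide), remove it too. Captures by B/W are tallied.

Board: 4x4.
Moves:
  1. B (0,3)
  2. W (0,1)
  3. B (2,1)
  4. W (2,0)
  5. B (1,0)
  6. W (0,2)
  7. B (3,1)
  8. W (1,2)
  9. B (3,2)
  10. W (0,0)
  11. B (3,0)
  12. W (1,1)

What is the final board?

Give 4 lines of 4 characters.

Answer: WWWB
BWW.
.B..
BBB.

Derivation:
Move 1: B@(0,3) -> caps B=0 W=0
Move 2: W@(0,1) -> caps B=0 W=0
Move 3: B@(2,1) -> caps B=0 W=0
Move 4: W@(2,0) -> caps B=0 W=0
Move 5: B@(1,0) -> caps B=0 W=0
Move 6: W@(0,2) -> caps B=0 W=0
Move 7: B@(3,1) -> caps B=0 W=0
Move 8: W@(1,2) -> caps B=0 W=0
Move 9: B@(3,2) -> caps B=0 W=0
Move 10: W@(0,0) -> caps B=0 W=0
Move 11: B@(3,0) -> caps B=1 W=0
Move 12: W@(1,1) -> caps B=1 W=0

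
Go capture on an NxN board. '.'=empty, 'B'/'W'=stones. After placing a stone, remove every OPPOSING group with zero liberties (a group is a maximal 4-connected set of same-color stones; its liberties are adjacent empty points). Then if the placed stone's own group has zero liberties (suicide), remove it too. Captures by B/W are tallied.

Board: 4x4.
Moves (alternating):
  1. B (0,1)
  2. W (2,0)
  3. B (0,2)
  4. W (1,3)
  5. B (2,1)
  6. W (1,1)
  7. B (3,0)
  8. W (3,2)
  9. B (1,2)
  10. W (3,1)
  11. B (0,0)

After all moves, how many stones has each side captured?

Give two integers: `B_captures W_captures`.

Move 1: B@(0,1) -> caps B=0 W=0
Move 2: W@(2,0) -> caps B=0 W=0
Move 3: B@(0,2) -> caps B=0 W=0
Move 4: W@(1,3) -> caps B=0 W=0
Move 5: B@(2,1) -> caps B=0 W=0
Move 6: W@(1,1) -> caps B=0 W=0
Move 7: B@(3,0) -> caps B=0 W=0
Move 8: W@(3,2) -> caps B=0 W=0
Move 9: B@(1,2) -> caps B=0 W=0
Move 10: W@(3,1) -> caps B=0 W=1
Move 11: B@(0,0) -> caps B=0 W=1

Answer: 0 1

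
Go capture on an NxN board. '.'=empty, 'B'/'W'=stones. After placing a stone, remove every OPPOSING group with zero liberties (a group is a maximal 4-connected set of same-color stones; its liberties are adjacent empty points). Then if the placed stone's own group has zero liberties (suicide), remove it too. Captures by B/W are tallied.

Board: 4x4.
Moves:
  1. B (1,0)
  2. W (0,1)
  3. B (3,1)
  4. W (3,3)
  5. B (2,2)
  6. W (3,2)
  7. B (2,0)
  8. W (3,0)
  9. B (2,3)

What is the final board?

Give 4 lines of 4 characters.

Answer: .W..
B...
B.BB
.B..

Derivation:
Move 1: B@(1,0) -> caps B=0 W=0
Move 2: W@(0,1) -> caps B=0 W=0
Move 3: B@(3,1) -> caps B=0 W=0
Move 4: W@(3,3) -> caps B=0 W=0
Move 5: B@(2,2) -> caps B=0 W=0
Move 6: W@(3,2) -> caps B=0 W=0
Move 7: B@(2,0) -> caps B=0 W=0
Move 8: W@(3,0) -> caps B=0 W=0
Move 9: B@(2,3) -> caps B=2 W=0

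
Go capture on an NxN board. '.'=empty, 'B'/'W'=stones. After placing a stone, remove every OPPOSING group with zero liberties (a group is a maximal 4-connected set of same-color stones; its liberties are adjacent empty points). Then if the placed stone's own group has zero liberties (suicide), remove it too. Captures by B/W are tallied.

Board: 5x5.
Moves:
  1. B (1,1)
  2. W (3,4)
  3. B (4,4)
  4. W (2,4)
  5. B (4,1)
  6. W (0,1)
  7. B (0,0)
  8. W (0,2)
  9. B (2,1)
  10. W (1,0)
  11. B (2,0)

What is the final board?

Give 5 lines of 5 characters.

Move 1: B@(1,1) -> caps B=0 W=0
Move 2: W@(3,4) -> caps B=0 W=0
Move 3: B@(4,4) -> caps B=0 W=0
Move 4: W@(2,4) -> caps B=0 W=0
Move 5: B@(4,1) -> caps B=0 W=0
Move 6: W@(0,1) -> caps B=0 W=0
Move 7: B@(0,0) -> caps B=0 W=0
Move 8: W@(0,2) -> caps B=0 W=0
Move 9: B@(2,1) -> caps B=0 W=0
Move 10: W@(1,0) -> caps B=0 W=1
Move 11: B@(2,0) -> caps B=0 W=1

Answer: .WW..
WB...
BB..W
....W
.B..B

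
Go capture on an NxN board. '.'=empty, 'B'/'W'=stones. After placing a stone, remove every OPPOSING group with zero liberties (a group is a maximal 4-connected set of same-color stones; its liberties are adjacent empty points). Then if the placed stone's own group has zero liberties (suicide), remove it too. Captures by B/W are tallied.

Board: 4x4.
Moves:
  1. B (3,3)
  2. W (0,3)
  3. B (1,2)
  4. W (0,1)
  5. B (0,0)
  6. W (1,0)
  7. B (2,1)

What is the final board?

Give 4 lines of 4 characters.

Move 1: B@(3,3) -> caps B=0 W=0
Move 2: W@(0,3) -> caps B=0 W=0
Move 3: B@(1,2) -> caps B=0 W=0
Move 4: W@(0,1) -> caps B=0 W=0
Move 5: B@(0,0) -> caps B=0 W=0
Move 6: W@(1,0) -> caps B=0 W=1
Move 7: B@(2,1) -> caps B=0 W=1

Answer: .W.W
W.B.
.B..
...B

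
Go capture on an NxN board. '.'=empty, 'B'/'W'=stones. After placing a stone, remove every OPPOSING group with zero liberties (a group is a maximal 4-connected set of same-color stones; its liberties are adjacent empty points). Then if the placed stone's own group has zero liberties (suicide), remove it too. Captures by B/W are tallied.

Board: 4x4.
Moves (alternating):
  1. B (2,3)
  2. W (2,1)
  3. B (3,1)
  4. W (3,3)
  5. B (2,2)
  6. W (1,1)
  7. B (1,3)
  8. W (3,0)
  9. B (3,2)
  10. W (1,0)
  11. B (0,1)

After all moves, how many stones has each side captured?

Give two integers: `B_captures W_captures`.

Answer: 1 0

Derivation:
Move 1: B@(2,3) -> caps B=0 W=0
Move 2: W@(2,1) -> caps B=0 W=0
Move 3: B@(3,1) -> caps B=0 W=0
Move 4: W@(3,3) -> caps B=0 W=0
Move 5: B@(2,2) -> caps B=0 W=0
Move 6: W@(1,1) -> caps B=0 W=0
Move 7: B@(1,3) -> caps B=0 W=0
Move 8: W@(3,0) -> caps B=0 W=0
Move 9: B@(3,2) -> caps B=1 W=0
Move 10: W@(1,0) -> caps B=1 W=0
Move 11: B@(0,1) -> caps B=1 W=0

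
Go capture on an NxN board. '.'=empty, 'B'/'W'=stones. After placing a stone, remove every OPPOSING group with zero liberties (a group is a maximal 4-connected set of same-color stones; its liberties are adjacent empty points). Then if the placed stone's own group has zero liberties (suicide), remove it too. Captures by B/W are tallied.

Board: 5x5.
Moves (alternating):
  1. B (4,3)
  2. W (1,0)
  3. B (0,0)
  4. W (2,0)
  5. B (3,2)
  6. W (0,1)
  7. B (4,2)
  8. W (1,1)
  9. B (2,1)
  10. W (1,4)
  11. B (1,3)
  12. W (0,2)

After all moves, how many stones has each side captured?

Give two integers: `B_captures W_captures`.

Move 1: B@(4,3) -> caps B=0 W=0
Move 2: W@(1,0) -> caps B=0 W=0
Move 3: B@(0,0) -> caps B=0 W=0
Move 4: W@(2,0) -> caps B=0 W=0
Move 5: B@(3,2) -> caps B=0 W=0
Move 6: W@(0,1) -> caps B=0 W=1
Move 7: B@(4,2) -> caps B=0 W=1
Move 8: W@(1,1) -> caps B=0 W=1
Move 9: B@(2,1) -> caps B=0 W=1
Move 10: W@(1,4) -> caps B=0 W=1
Move 11: B@(1,3) -> caps B=0 W=1
Move 12: W@(0,2) -> caps B=0 W=1

Answer: 0 1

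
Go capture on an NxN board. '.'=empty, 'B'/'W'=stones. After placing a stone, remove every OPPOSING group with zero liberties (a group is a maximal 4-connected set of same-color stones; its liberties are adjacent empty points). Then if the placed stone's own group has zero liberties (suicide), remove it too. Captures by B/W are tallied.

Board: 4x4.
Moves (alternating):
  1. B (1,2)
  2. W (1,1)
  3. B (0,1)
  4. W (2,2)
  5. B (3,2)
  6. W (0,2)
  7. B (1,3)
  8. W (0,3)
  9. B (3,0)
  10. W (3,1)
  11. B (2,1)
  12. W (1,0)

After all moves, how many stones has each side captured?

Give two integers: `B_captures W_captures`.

Move 1: B@(1,2) -> caps B=0 W=0
Move 2: W@(1,1) -> caps B=0 W=0
Move 3: B@(0,1) -> caps B=0 W=0
Move 4: W@(2,2) -> caps B=0 W=0
Move 5: B@(3,2) -> caps B=0 W=0
Move 6: W@(0,2) -> caps B=0 W=0
Move 7: B@(1,3) -> caps B=0 W=0
Move 8: W@(0,3) -> caps B=0 W=0
Move 9: B@(3,0) -> caps B=0 W=0
Move 10: W@(3,1) -> caps B=0 W=0
Move 11: B@(2,1) -> caps B=1 W=0
Move 12: W@(1,0) -> caps B=1 W=0

Answer: 1 0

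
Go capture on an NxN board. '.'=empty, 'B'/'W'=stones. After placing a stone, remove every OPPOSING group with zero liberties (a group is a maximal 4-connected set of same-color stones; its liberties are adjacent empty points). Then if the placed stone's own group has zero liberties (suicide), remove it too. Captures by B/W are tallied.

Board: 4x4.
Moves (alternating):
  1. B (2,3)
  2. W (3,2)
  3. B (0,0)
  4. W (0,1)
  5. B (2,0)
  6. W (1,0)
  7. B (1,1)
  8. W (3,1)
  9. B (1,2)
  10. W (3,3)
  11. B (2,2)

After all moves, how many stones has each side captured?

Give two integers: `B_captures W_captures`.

Answer: 0 1

Derivation:
Move 1: B@(2,3) -> caps B=0 W=0
Move 2: W@(3,2) -> caps B=0 W=0
Move 3: B@(0,0) -> caps B=0 W=0
Move 4: W@(0,1) -> caps B=0 W=0
Move 5: B@(2,0) -> caps B=0 W=0
Move 6: W@(1,0) -> caps B=0 W=1
Move 7: B@(1,1) -> caps B=0 W=1
Move 8: W@(3,1) -> caps B=0 W=1
Move 9: B@(1,2) -> caps B=0 W=1
Move 10: W@(3,3) -> caps B=0 W=1
Move 11: B@(2,2) -> caps B=0 W=1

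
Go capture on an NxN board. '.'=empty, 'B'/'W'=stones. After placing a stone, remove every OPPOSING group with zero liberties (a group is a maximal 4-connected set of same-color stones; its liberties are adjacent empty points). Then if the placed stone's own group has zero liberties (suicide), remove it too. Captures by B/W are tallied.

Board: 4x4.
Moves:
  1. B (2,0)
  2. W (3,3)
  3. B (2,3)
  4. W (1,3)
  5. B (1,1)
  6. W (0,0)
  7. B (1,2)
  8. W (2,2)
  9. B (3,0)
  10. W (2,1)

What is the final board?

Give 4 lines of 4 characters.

Move 1: B@(2,0) -> caps B=0 W=0
Move 2: W@(3,3) -> caps B=0 W=0
Move 3: B@(2,3) -> caps B=0 W=0
Move 4: W@(1,3) -> caps B=0 W=0
Move 5: B@(1,1) -> caps B=0 W=0
Move 6: W@(0,0) -> caps B=0 W=0
Move 7: B@(1,2) -> caps B=0 W=0
Move 8: W@(2,2) -> caps B=0 W=1
Move 9: B@(3,0) -> caps B=0 W=1
Move 10: W@(2,1) -> caps B=0 W=1

Answer: W...
.BBW
BWW.
B..W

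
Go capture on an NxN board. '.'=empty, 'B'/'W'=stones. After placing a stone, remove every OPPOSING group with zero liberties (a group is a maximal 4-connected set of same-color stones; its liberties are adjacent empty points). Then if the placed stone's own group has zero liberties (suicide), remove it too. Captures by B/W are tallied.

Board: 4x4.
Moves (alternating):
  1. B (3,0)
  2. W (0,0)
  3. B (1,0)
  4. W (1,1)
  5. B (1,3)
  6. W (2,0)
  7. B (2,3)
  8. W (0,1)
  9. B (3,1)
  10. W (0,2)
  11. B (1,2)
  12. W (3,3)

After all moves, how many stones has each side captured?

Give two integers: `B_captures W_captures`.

Move 1: B@(3,0) -> caps B=0 W=0
Move 2: W@(0,0) -> caps B=0 W=0
Move 3: B@(1,0) -> caps B=0 W=0
Move 4: W@(1,1) -> caps B=0 W=0
Move 5: B@(1,3) -> caps B=0 W=0
Move 6: W@(2,0) -> caps B=0 W=1
Move 7: B@(2,3) -> caps B=0 W=1
Move 8: W@(0,1) -> caps B=0 W=1
Move 9: B@(3,1) -> caps B=0 W=1
Move 10: W@(0,2) -> caps B=0 W=1
Move 11: B@(1,2) -> caps B=0 W=1
Move 12: W@(3,3) -> caps B=0 W=1

Answer: 0 1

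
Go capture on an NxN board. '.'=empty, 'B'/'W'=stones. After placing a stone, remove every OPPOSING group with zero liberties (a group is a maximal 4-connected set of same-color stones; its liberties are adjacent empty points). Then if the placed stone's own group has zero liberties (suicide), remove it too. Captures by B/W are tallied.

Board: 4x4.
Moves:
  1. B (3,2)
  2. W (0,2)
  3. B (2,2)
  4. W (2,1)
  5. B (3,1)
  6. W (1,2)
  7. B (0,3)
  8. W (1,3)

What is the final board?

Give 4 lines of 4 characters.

Move 1: B@(3,2) -> caps B=0 W=0
Move 2: W@(0,2) -> caps B=0 W=0
Move 3: B@(2,2) -> caps B=0 W=0
Move 4: W@(2,1) -> caps B=0 W=0
Move 5: B@(3,1) -> caps B=0 W=0
Move 6: W@(1,2) -> caps B=0 W=0
Move 7: B@(0,3) -> caps B=0 W=0
Move 8: W@(1,3) -> caps B=0 W=1

Answer: ..W.
..WW
.WB.
.BB.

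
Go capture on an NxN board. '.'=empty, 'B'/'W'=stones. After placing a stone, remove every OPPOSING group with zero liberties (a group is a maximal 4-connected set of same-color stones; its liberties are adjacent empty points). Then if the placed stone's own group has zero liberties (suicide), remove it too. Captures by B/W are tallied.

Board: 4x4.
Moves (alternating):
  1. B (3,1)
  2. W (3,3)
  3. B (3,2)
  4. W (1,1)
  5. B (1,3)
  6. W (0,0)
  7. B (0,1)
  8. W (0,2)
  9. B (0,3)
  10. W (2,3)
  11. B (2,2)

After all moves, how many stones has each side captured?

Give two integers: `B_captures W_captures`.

Answer: 2 1

Derivation:
Move 1: B@(3,1) -> caps B=0 W=0
Move 2: W@(3,3) -> caps B=0 W=0
Move 3: B@(3,2) -> caps B=0 W=0
Move 4: W@(1,1) -> caps B=0 W=0
Move 5: B@(1,3) -> caps B=0 W=0
Move 6: W@(0,0) -> caps B=0 W=0
Move 7: B@(0,1) -> caps B=0 W=0
Move 8: W@(0,2) -> caps B=0 W=1
Move 9: B@(0,3) -> caps B=0 W=1
Move 10: W@(2,3) -> caps B=0 W=1
Move 11: B@(2,2) -> caps B=2 W=1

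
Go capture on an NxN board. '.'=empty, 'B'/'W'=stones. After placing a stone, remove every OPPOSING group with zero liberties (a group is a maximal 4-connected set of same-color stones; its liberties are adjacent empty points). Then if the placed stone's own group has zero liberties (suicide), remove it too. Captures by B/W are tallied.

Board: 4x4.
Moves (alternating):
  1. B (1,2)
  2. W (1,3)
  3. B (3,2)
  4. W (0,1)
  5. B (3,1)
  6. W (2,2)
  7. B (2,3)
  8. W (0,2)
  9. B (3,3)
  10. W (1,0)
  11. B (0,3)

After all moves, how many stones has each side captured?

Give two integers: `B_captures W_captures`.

Answer: 1 0

Derivation:
Move 1: B@(1,2) -> caps B=0 W=0
Move 2: W@(1,3) -> caps B=0 W=0
Move 3: B@(3,2) -> caps B=0 W=0
Move 4: W@(0,1) -> caps B=0 W=0
Move 5: B@(3,1) -> caps B=0 W=0
Move 6: W@(2,2) -> caps B=0 W=0
Move 7: B@(2,3) -> caps B=0 W=0
Move 8: W@(0,2) -> caps B=0 W=0
Move 9: B@(3,3) -> caps B=0 W=0
Move 10: W@(1,0) -> caps B=0 W=0
Move 11: B@(0,3) -> caps B=1 W=0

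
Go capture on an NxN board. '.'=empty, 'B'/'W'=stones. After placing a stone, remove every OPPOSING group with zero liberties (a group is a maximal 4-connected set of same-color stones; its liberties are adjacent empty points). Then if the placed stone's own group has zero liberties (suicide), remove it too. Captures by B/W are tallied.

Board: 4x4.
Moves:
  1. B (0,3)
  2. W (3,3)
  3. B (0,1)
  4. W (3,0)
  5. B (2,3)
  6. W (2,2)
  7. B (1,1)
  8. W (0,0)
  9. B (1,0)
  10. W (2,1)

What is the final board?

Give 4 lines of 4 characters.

Move 1: B@(0,3) -> caps B=0 W=0
Move 2: W@(3,3) -> caps B=0 W=0
Move 3: B@(0,1) -> caps B=0 W=0
Move 4: W@(3,0) -> caps B=0 W=0
Move 5: B@(2,3) -> caps B=0 W=0
Move 6: W@(2,2) -> caps B=0 W=0
Move 7: B@(1,1) -> caps B=0 W=0
Move 8: W@(0,0) -> caps B=0 W=0
Move 9: B@(1,0) -> caps B=1 W=0
Move 10: W@(2,1) -> caps B=1 W=0

Answer: .B.B
BB..
.WWB
W..W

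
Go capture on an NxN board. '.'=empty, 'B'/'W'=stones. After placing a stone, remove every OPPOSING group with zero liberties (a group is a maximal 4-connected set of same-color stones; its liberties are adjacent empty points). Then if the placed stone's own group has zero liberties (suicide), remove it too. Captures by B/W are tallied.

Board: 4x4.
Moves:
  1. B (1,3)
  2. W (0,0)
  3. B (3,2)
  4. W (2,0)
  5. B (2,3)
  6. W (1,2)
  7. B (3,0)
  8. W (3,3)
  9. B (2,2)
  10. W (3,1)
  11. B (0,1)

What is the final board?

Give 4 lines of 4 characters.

Answer: WB..
..WB
W.BB
.WB.

Derivation:
Move 1: B@(1,3) -> caps B=0 W=0
Move 2: W@(0,0) -> caps B=0 W=0
Move 3: B@(3,2) -> caps B=0 W=0
Move 4: W@(2,0) -> caps B=0 W=0
Move 5: B@(2,3) -> caps B=0 W=0
Move 6: W@(1,2) -> caps B=0 W=0
Move 7: B@(3,0) -> caps B=0 W=0
Move 8: W@(3,3) -> caps B=0 W=0
Move 9: B@(2,2) -> caps B=0 W=0
Move 10: W@(3,1) -> caps B=0 W=1
Move 11: B@(0,1) -> caps B=0 W=1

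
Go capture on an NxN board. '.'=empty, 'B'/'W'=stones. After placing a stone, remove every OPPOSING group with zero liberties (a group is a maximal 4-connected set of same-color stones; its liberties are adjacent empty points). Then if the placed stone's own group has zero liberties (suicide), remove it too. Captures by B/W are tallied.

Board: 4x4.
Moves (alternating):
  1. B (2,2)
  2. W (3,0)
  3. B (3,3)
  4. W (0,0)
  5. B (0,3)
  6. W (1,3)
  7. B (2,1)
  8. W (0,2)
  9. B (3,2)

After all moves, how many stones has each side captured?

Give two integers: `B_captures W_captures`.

Move 1: B@(2,2) -> caps B=0 W=0
Move 2: W@(3,0) -> caps B=0 W=0
Move 3: B@(3,3) -> caps B=0 W=0
Move 4: W@(0,0) -> caps B=0 W=0
Move 5: B@(0,3) -> caps B=0 W=0
Move 6: W@(1,3) -> caps B=0 W=0
Move 7: B@(2,1) -> caps B=0 W=0
Move 8: W@(0,2) -> caps B=0 W=1
Move 9: B@(3,2) -> caps B=0 W=1

Answer: 0 1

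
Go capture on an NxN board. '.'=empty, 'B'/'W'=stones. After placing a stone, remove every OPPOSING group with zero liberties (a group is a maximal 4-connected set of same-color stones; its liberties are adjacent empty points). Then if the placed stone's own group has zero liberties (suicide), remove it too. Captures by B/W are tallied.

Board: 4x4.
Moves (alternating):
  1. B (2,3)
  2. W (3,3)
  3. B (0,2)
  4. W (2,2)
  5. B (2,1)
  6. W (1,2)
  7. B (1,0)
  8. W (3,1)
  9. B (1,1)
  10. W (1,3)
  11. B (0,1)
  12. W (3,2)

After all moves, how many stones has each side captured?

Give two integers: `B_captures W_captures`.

Answer: 0 1

Derivation:
Move 1: B@(2,3) -> caps B=0 W=0
Move 2: W@(3,3) -> caps B=0 W=0
Move 3: B@(0,2) -> caps B=0 W=0
Move 4: W@(2,2) -> caps B=0 W=0
Move 5: B@(2,1) -> caps B=0 W=0
Move 6: W@(1,2) -> caps B=0 W=0
Move 7: B@(1,0) -> caps B=0 W=0
Move 8: W@(3,1) -> caps B=0 W=0
Move 9: B@(1,1) -> caps B=0 W=0
Move 10: W@(1,3) -> caps B=0 W=1
Move 11: B@(0,1) -> caps B=0 W=1
Move 12: W@(3,2) -> caps B=0 W=1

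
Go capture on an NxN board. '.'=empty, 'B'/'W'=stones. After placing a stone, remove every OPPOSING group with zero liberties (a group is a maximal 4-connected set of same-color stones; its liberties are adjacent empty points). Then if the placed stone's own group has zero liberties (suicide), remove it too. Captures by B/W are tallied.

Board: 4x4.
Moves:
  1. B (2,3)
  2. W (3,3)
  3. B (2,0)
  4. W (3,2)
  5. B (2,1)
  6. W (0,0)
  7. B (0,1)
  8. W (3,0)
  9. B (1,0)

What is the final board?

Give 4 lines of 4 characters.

Answer: .B..
B...
BB.B
W.WW

Derivation:
Move 1: B@(2,3) -> caps B=0 W=0
Move 2: W@(3,3) -> caps B=0 W=0
Move 3: B@(2,0) -> caps B=0 W=0
Move 4: W@(3,2) -> caps B=0 W=0
Move 5: B@(2,1) -> caps B=0 W=0
Move 6: W@(0,0) -> caps B=0 W=0
Move 7: B@(0,1) -> caps B=0 W=0
Move 8: W@(3,0) -> caps B=0 W=0
Move 9: B@(1,0) -> caps B=1 W=0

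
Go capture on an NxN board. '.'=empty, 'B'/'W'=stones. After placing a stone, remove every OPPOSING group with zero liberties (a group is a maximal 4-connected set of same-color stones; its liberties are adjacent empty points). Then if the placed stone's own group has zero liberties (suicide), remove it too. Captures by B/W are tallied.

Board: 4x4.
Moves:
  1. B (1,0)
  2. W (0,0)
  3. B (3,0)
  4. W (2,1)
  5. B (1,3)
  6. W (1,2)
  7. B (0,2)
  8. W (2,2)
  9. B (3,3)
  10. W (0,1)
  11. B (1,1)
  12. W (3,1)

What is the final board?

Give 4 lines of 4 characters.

Answer: ..B.
BBWB
.WW.
BW.B

Derivation:
Move 1: B@(1,0) -> caps B=0 W=0
Move 2: W@(0,0) -> caps B=0 W=0
Move 3: B@(3,0) -> caps B=0 W=0
Move 4: W@(2,1) -> caps B=0 W=0
Move 5: B@(1,3) -> caps B=0 W=0
Move 6: W@(1,2) -> caps B=0 W=0
Move 7: B@(0,2) -> caps B=0 W=0
Move 8: W@(2,2) -> caps B=0 W=0
Move 9: B@(3,3) -> caps B=0 W=0
Move 10: W@(0,1) -> caps B=0 W=0
Move 11: B@(1,1) -> caps B=2 W=0
Move 12: W@(3,1) -> caps B=2 W=0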